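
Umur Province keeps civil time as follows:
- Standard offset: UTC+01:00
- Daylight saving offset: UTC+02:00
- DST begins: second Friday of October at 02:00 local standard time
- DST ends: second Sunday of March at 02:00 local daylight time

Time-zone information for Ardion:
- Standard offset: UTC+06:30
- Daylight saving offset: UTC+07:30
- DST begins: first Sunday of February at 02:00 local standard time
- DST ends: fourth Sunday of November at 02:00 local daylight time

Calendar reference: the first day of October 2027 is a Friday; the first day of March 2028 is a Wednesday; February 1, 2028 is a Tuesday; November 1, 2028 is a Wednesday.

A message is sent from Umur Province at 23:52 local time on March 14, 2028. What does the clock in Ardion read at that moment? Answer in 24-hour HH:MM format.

1 October 2027 is a Friday, so the first Friday is October 1 and the second is October 8.
1 March 2028 is a Wednesday, so the first Sunday is March 5 and the second is March 12.
March 14, 2028 does not fall between 8 October 2027 and 12 March 2028, so daylight saving is not in effect and Umur Province is at UTC+01:00.
23:52 Umur Province − 1h = 22:52 UTC.
1 February 2028 is a Tuesday, so the first Sunday is February 6.
1 November 2028 is a Wednesday, so the first Sunday is November 5 and the fourth is November 26.
At the standard offset (UTC+06:30), 22:52 UTC + 6h30m = 05:22 Ardion standard time (rolling into the next day, 15 March 2028).
The standard-time date in Ardion, March 15, 2028, falls between 6 February and 26 November, so daylight saving is in effect and Ardion is at UTC+07:30.
22:52 UTC + 7h30m = 06:22 Ardion (rolling into the next day, 15 March 2028).

06:22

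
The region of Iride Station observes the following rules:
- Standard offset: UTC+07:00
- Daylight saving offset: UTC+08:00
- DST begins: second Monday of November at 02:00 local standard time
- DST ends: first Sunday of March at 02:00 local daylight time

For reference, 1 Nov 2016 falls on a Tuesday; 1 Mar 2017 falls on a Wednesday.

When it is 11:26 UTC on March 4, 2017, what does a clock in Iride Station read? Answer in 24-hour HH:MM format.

19:26

1 November 2016 is a Tuesday, so the first Monday is November 7 and the second is November 14.
1 March 2017 is a Wednesday, so the first Sunday is March 5.
At the standard offset (UTC+07:00), 11:26 UTC + 7h = 18:26 Iride Station standard time.
Daylight saving runs 14 November 2016 – 5 March 2017; the standard-time date in Iride Station, March 4, 2017, is inside that window, so Iride Station is at UTC+08:00.
11:26 UTC + 8h = 19:26 local.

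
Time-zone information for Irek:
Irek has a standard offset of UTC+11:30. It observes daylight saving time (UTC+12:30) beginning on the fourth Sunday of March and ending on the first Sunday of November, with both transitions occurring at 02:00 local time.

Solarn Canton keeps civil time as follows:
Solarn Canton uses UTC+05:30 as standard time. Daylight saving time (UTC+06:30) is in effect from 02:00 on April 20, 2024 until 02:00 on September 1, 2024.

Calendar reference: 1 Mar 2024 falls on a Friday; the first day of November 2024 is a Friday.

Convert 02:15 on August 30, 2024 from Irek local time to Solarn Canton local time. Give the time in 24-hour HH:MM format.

1 March 2024 is a Friday, so the first Sunday is March 3 and the fourth is March 24.
1 November 2024 is a Friday, so the first Sunday is November 3.
August 30, 2024 falls between 24 March and 3 November, so daylight saving is in effect and Irek is at UTC+12:30.
02:15 Irek − 12h30m = 13:45 UTC (rolling into the previous day, 29 August 2024).
At the standard offset (UTC+05:30), 13:45 UTC + 5h30m = 19:15 Solarn Canton standard time.
The standard-time date in Solarn Canton, August 29, 2024, falls between 20 April and 1 September, so daylight saving is in effect and Solarn Canton is at UTC+06:30.
13:45 UTC + 6h30m = 20:15 Solarn Canton.

20:15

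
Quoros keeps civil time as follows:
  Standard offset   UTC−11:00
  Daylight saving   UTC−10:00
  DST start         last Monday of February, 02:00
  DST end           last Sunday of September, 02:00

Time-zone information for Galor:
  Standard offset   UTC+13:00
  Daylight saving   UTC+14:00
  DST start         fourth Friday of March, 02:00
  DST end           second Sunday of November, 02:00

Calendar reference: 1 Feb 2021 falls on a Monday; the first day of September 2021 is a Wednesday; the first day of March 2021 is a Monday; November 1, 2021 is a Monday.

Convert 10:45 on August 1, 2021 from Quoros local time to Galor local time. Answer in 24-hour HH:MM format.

1 February 2021 is a Monday, so Mondays fall on 1, 8, 15, 22; the last is February 22.
1 September 2021 is a Wednesday, so Sundays fall on 5, 12, 19, 26; the last is September 26.
August 1, 2021 lies within the daylight-saving period (22 February – 26 September), so Quoros is on daylight time, UTC−10:00.
10:45 Quoros + 10h = 20:45 UTC.
1 March 2021 is a Monday, so the first Friday is March 5 and the fourth is March 26.
1 November 2021 is a Monday, so the first Sunday is November 7 and the second is November 14.
At the standard offset (UTC+13:00), 20:45 UTC + 13h = 09:45 Galor standard time (rolling into the next day, 2 August 2021).
The standard-time date in Galor, August 2, 2021, falls between 26 March and 14 November, so daylight saving is in effect and Galor is at UTC+14:00.
20:45 UTC + 14h = 10:45 Galor (rolling into the next day, 2 August 2021).

10:45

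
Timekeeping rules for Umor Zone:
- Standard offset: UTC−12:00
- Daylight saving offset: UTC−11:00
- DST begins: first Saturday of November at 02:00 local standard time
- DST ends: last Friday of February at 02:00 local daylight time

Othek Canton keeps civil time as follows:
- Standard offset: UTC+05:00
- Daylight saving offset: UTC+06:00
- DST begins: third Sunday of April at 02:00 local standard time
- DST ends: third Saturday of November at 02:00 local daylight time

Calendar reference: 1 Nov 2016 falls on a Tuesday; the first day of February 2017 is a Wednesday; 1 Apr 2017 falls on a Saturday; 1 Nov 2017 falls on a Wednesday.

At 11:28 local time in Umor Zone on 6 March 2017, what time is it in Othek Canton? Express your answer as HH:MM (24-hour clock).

04:28

1 November 2016 is a Tuesday, so the first Saturday is November 5.
1 February 2017 is a Wednesday, so Fridays fall on 3, 10, 17, 24; the last is February 24.
6 March 2017 does not fall between 5 November 2016 and 24 February 2017, so daylight saving is not in effect and Umor Zone is at UTC−12:00.
11:28 Umor Zone + 12h = 23:28 UTC.
1 April 2017 is a Saturday, so the first Sunday is April 2 and the third is April 16.
1 November 2017 is a Wednesday, so the first Saturday is November 4 and the third is November 18.
At the standard offset (UTC+05:00), 23:28 UTC + 5h = 04:28 Othek Canton standard time (rolling into the next day, 7 March 2017).
The standard-time date in Othek Canton, 7 March 2017, is outside the daylight-saving period (16 April – 18 November), so Othek Canton is on standard time, UTC+05:00.
23:28 UTC + 5h = 04:28 Othek Canton (rolling into the next day, 7 March 2017).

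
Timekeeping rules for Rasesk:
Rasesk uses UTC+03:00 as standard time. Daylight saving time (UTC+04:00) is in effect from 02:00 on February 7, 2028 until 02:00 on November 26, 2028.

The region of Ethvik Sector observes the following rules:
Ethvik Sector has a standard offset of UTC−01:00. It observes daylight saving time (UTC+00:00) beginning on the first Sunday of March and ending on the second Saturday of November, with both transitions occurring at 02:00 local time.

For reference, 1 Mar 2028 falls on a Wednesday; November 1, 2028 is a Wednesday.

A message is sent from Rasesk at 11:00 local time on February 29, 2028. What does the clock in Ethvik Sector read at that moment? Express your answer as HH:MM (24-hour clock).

06:00

February 29, 2028 falls between 7 February and 26 November, so daylight saving is in effect and Rasesk is at UTC+04:00.
11:00 Rasesk − 4h = 07:00 UTC.
1 March 2028 is a Wednesday, so the first Sunday is March 5.
1 November 2028 is a Wednesday, so the first Saturday is November 4 and the second is November 11.
At the standard offset (UTC−01:00), 07:00 UTC − 1h = 06:00 Ethvik Sector standard time.
The standard-time date in Ethvik Sector, February 29, 2028, is outside the daylight-saving period (5 March – 11 November), so Ethvik Sector is on standard time, UTC−01:00.
07:00 UTC − 1h = 06:00 Ethvik Sector.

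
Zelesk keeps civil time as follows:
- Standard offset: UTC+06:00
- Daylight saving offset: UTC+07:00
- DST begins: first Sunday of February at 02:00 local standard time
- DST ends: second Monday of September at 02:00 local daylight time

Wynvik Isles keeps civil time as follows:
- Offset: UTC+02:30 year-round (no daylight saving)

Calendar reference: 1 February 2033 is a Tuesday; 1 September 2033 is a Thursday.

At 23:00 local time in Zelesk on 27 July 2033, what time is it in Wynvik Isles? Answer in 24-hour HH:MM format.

18:30

1 February 2033 is a Tuesday, so the first Sunday is February 6.
1 September 2033 is a Thursday, so the first Monday is September 5 and the second is September 12.
Daylight saving runs 6 February – 12 September; 27 July 2033 is inside that window, so Zelesk is at UTC+07:00.
23:00 Zelesk − 7h = 16:00 UTC.
Wynvik Isles has no daylight saving, so its offset is UTC+02:30 year-round.
16:00 UTC + 2h30m = 18:30 Wynvik Isles.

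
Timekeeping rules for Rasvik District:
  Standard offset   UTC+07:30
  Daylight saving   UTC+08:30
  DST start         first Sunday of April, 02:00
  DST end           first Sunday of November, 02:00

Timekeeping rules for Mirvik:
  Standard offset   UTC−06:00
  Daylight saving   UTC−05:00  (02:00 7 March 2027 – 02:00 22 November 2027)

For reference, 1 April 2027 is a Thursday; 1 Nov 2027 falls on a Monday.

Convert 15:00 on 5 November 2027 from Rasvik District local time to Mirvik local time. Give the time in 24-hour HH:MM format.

01:30

1 April 2027 is a Thursday, so the first Sunday is April 4.
1 November 2027 is a Monday, so the first Sunday is November 7.
Daylight saving runs 4 April – 7 November; 5 November 2027 is inside that window, so Rasvik District is at UTC+08:30.
15:00 Rasvik District − 8h30m = 06:30 UTC.
At the standard offset (UTC−06:00), 06:30 UTC − 6h = 00:30 Mirvik standard time.
The standard-time date in Mirvik, 5 November 2027, lies within the daylight-saving period (7 March – 22 November), so Mirvik is on daylight time, UTC−05:00.
06:30 UTC − 5h = 01:30 Mirvik.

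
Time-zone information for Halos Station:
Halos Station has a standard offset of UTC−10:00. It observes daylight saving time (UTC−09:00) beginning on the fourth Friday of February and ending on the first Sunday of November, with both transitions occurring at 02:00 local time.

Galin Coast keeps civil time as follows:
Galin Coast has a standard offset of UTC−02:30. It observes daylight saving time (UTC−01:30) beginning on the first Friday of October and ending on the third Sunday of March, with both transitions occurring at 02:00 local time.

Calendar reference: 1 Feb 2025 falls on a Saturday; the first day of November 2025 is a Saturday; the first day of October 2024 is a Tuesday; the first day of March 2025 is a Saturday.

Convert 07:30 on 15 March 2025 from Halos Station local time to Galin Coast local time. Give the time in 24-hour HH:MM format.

15:00

1 February 2025 is a Saturday, so the first Friday is February 7 and the fourth is February 28.
1 November 2025 is a Saturday, so the first Sunday is November 2.
15 March 2025 falls between 28 February and 2 November, so daylight saving is in effect and Halos Station is at UTC−09:00.
07:30 Halos Station + 9h = 16:30 UTC.
1 October 2024 is a Tuesday, so the first Friday is October 4.
1 March 2025 is a Saturday, so the first Sunday is March 2 and the third is March 16.
At the standard offset (UTC−02:30), 16:30 UTC − 2h30m = 14:00 Galin Coast standard time.
Daylight saving runs 4 October 2024 – 16 March 2025; the standard-time date in Galin Coast, 15 March 2025, is inside that window, so Galin Coast is at UTC−01:30.
16:30 UTC − 1h30m = 15:00 Galin Coast.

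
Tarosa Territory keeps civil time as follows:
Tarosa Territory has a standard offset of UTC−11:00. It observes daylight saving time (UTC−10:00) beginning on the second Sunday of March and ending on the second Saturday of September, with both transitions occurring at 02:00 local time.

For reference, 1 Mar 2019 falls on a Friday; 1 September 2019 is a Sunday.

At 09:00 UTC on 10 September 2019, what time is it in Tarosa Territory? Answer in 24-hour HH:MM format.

1 March 2019 is a Friday, so the first Sunday is March 3 and the second is March 10.
1 September 2019 is a Sunday, so the first Saturday is September 7 and the second is September 14.
At the standard offset (UTC−11:00), 09:00 UTC − 11h = 22:00 Tarosa Territory standard time (rolling into the previous day, 9 September 2019).
Daylight saving runs 10 March – 14 September; the standard-time date in Tarosa Territory, 9 September 2019, is inside that window, so Tarosa Territory is at UTC−10:00.
09:00 UTC − 10h = 23:00 local (rolling into the previous day, 9 September 2019).

23:00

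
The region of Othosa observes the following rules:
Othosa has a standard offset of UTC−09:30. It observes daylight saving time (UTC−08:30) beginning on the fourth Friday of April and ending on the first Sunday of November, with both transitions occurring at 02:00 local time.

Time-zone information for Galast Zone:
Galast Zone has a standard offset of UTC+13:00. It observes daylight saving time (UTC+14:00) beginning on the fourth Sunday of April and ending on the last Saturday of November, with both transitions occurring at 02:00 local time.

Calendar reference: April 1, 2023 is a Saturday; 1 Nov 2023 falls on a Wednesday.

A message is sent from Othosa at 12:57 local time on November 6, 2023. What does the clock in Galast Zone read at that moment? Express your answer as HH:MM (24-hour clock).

12:27

1 April 2023 is a Saturday, so the first Friday is April 7 and the fourth is April 28.
1 November 2023 is a Wednesday, so the first Sunday is November 5.
November 6, 2023 does not fall between 28 April and 5 November, so daylight saving is not in effect and Othosa is at UTC−09:30.
12:57 Othosa + 9h30m = 22:27 UTC.
1 April 2023 is a Saturday, so the first Sunday is April 2 and the fourth is April 23.
1 November 2023 is a Wednesday, so Saturdays fall on 4, 11, 18, 25; the last is November 25.
At the standard offset (UTC+13:00), 22:27 UTC + 13h = 11:27 Galast Zone standard time (rolling into the next day, 7 November 2023).
The standard-time date in Galast Zone, November 7, 2023, lies within the daylight-saving period (23 April – 25 November), so Galast Zone is on daylight time, UTC+14:00.
22:27 UTC + 14h = 12:27 Galast Zone (rolling into the next day, 7 November 2023).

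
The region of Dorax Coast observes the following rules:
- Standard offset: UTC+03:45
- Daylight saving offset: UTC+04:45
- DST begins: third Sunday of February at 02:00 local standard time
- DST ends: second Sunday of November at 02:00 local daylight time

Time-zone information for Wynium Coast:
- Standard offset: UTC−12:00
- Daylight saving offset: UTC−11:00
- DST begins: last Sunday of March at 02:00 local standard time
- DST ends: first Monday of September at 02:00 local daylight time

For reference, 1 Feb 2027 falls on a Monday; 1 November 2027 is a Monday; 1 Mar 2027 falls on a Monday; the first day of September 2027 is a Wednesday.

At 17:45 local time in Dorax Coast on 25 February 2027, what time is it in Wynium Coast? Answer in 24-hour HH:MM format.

01:00

1 February 2027 is a Monday, so the first Sunday is February 7 and the third is February 21.
1 November 2027 is a Monday, so the first Sunday is November 7 and the second is November 14.
25 February 2027 lies within the daylight-saving period (21 February – 14 November), so Dorax Coast is on daylight time, UTC+04:45.
17:45 Dorax Coast − 4h45m = 13:00 UTC.
1 March 2027 is a Monday, so Sundays fall on 7, 14, 21, 28; the last is March 28.
1 September 2027 is a Wednesday, so the first Monday is September 6.
At the standard offset (UTC−12:00), 13:00 UTC − 12h = 01:00 Wynium Coast standard time.
The standard-time date in Wynium Coast, 25 February 2027, is outside the daylight-saving period (28 March – 6 September), so Wynium Coast is on standard time, UTC−12:00.
13:00 UTC − 12h = 01:00 Wynium Coast.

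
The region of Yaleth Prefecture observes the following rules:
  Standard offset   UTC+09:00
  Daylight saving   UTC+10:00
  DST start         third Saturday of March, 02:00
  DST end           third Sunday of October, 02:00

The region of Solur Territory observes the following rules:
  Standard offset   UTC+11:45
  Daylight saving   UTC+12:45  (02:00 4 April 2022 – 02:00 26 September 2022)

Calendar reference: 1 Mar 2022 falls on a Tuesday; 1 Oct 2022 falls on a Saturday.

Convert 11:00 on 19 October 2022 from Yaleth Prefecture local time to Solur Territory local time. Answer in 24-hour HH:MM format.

13:45

1 March 2022 is a Tuesday, so the first Saturday is March 5 and the third is March 19.
1 October 2022 is a Saturday, so the first Sunday is October 2 and the third is October 16.
Daylight saving runs 19 March – 16 October; 19 October 2022 is outside that window, so Yaleth Prefecture is on standard time at UTC+09:00.
11:00 Yaleth Prefecture − 9h = 02:00 UTC.
At the standard offset (UTC+11:45), 02:00 UTC + 11h45m = 13:45 Solur Territory standard time.
The standard-time date in Solur Territory, 19 October 2022, is outside the daylight-saving period (4 April – 26 September), so Solur Territory is on standard time, UTC+11:45.
02:00 UTC + 11h45m = 13:45 Solur Territory.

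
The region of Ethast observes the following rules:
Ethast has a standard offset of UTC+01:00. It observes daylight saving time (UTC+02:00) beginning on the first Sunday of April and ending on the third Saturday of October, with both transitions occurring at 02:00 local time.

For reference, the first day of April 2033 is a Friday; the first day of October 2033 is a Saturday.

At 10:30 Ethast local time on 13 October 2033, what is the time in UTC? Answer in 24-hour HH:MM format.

1 April 2033 is a Friday, so the first Sunday is April 3.
1 October 2033 is a Saturday, so the first Saturday is October 1 and the third is October 15.
13 October 2033 lies within the daylight-saving period (3 April – 15 October), so Ethast is on daylight time, UTC+02:00.
10:30 local − 2h = 08:30 UTC.

08:30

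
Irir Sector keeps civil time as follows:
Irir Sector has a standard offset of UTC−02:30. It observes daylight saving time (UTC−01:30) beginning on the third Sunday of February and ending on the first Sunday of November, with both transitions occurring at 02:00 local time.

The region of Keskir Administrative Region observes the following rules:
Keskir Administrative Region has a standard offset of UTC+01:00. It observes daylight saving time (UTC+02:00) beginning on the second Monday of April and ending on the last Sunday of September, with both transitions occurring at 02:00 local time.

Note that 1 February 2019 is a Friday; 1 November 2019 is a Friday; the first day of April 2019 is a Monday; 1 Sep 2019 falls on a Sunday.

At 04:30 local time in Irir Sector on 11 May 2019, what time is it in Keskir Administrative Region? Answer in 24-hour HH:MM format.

08:00

1 February 2019 is a Friday, so the first Sunday is February 3 and the third is February 17.
1 November 2019 is a Friday, so the first Sunday is November 3.
Daylight saving runs 17 February – 3 November; 11 May 2019 is inside that window, so Irir Sector is at UTC−01:30.
04:30 Irir Sector + 1h30m = 06:00 UTC.
1 April 2019 is a Monday, so the first Monday is April 1 and the second is April 8.
1 September 2019 is a Sunday, so Sundays fall on 1, 8, 15, 22, 29; the last is September 29.
At the standard offset (UTC+01:00), 06:00 UTC + 1h = 07:00 Keskir Administrative Region standard time.
The standard-time date in Keskir Administrative Region, 11 May 2019, falls between 8 April and 29 September, so daylight saving is in effect and Keskir Administrative Region is at UTC+02:00.
06:00 UTC + 2h = 08:00 Keskir Administrative Region.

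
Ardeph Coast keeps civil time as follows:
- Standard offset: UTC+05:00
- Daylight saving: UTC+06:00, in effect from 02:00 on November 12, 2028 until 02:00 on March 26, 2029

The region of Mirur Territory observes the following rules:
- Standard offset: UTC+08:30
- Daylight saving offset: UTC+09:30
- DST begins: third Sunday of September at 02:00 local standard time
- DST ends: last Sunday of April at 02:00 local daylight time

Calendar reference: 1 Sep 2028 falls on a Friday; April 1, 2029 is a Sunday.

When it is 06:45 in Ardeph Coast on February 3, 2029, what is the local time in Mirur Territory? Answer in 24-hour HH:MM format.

10:15

Daylight saving runs 12 November 2028 – 26 March 2029; February 3, 2029 is inside that window, so Ardeph Coast is at UTC+06:00.
06:45 Ardeph Coast − 6h = 00:45 UTC.
1 September 2028 is a Friday, so the first Sunday is September 3 and the third is September 17.
1 April 2029 is a Sunday, so Sundays fall on 1, 8, 15, 22, 29; the last is April 29.
At the standard offset (UTC+08:30), 00:45 UTC + 8h30m = 09:15 Mirur Territory standard time.
Daylight saving runs 17 September 2028 – 29 April 2029; the standard-time date in Mirur Territory, February 3, 2029, is inside that window, so Mirur Territory is at UTC+09:30.
00:45 UTC + 9h30m = 10:15 Mirur Territory.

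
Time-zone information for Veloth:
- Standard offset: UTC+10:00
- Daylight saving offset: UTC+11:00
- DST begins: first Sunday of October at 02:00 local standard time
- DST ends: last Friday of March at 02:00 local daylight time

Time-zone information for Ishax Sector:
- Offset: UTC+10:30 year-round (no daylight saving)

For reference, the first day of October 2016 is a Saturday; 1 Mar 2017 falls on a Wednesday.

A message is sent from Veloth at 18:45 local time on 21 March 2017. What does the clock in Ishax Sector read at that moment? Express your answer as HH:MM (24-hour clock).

18:15

1 October 2016 is a Saturday, so the first Sunday is October 2.
1 March 2017 is a Wednesday, so Fridays fall on 3, 10, 17, 24, 31; the last is March 31.
21 March 2017 falls between 2 October 2016 and 31 March 2017, so daylight saving is in effect and Veloth is at UTC+11:00.
18:45 Veloth − 11h = 07:45 UTC.
Ishax Sector has no daylight saving, so its offset is UTC+10:30 year-round.
07:45 UTC + 10h30m = 18:15 Ishax Sector.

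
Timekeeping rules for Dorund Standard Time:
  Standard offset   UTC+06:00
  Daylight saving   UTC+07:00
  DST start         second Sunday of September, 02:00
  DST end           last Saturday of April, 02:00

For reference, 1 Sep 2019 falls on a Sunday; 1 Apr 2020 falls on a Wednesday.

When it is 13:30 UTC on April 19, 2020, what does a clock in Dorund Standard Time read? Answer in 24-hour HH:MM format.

20:30

1 September 2019 is a Sunday, so the first Sunday is September 1 and the second is September 8.
1 April 2020 is a Wednesday, so Saturdays fall on 4, 11, 18, 25; the last is April 25.
At the standard offset (UTC+06:00), 13:30 UTC + 6h = 19:30 Dorund Standard Time standard time.
The standard-time date in Dorund Standard Time, April 19, 2020, lies within the daylight-saving period (8 September 2019 – 25 April 2020), so Dorund Standard Time is on daylight time, UTC+07:00.
13:30 UTC + 7h = 20:30 local.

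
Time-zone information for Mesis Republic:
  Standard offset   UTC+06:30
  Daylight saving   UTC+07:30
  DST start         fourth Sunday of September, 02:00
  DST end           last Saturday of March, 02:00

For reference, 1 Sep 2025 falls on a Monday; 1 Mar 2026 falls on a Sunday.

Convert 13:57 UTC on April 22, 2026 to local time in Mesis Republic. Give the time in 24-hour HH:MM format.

1 September 2025 is a Monday, so the first Sunday is September 7 and the fourth is September 28.
1 March 2026 is a Sunday, so Saturdays fall on 7, 14, 21, 28; the last is March 28.
At the standard offset (UTC+06:30), 13:57 UTC + 6h30m = 20:27 Mesis Republic standard time.
The standard-time date in Mesis Republic, April 22, 2026, does not fall between 28 September 2025 and 28 March 2026, so daylight saving is not in effect and Mesis Republic is at UTC+06:30.
13:57 UTC + 6h30m = 20:27 local.

20:27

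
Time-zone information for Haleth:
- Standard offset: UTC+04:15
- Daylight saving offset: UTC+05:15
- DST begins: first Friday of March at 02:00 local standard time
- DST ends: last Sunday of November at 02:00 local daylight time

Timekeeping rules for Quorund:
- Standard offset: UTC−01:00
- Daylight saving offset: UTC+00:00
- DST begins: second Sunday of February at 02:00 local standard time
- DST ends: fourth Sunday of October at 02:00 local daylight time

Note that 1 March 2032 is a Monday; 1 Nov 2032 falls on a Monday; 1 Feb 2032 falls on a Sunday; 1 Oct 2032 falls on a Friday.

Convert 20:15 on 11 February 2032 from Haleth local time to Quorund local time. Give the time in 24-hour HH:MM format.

1 March 2032 is a Monday, so the first Friday is March 5.
1 November 2032 is a Monday, so Sundays fall on 7, 14, 21, 28; the last is November 28.
11 February 2032 does not fall between 5 March and 28 November, so daylight saving is not in effect and Haleth is at UTC+04:15.
20:15 Haleth − 4h15m = 16:00 UTC.
1 February 2032 is a Sunday, so the first Sunday is February 1 and the second is February 8.
1 October 2032 is a Friday, so the first Sunday is October 3 and the fourth is October 24.
At the standard offset (UTC−01:00), 16:00 UTC − 1h = 15:00 Quorund standard time.
Daylight saving runs 8 February – 24 October; the standard-time date in Quorund, 11 February 2032, is inside that window, so Quorund is at UTC+00:00.
16:00 UTC + 0h = 16:00 Quorund.

16:00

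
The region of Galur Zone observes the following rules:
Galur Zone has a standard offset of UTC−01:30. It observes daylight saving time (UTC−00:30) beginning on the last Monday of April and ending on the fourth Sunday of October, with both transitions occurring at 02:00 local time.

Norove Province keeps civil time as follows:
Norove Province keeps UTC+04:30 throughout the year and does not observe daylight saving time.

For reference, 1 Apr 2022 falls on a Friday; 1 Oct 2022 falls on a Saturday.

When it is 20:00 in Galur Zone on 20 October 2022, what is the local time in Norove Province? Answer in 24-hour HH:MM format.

1 April 2022 is a Friday, so Mondays fall on 4, 11, 18, 25; the last is April 25.
1 October 2022 is a Saturday, so the first Sunday is October 2 and the fourth is October 23.
20 October 2022 falls between 25 April and 23 October, so daylight saving is in effect and Galur Zone is at UTC−00:30.
20:00 Galur Zone + 0h30m = 20:30 UTC.
Norove Province stays on UTC+04:30 all year.
20:30 UTC + 4h30m = 01:00 Norove Province (rolling into the next day, 21 October 2022).

01:00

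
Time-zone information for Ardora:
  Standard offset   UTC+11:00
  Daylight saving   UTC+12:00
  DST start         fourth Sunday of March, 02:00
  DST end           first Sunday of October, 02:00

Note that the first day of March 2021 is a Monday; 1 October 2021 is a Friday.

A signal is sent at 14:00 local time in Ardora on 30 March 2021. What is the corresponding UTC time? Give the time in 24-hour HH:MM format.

1 March 2021 is a Monday, so the first Sunday is March 7 and the fourth is March 28.
1 October 2021 is a Friday, so the first Sunday is October 3.
30 March 2021 lies within the daylight-saving period (28 March – 3 October), so Ardora is on daylight time, UTC+12:00.
14:00 local − 12h = 02:00 UTC.

02:00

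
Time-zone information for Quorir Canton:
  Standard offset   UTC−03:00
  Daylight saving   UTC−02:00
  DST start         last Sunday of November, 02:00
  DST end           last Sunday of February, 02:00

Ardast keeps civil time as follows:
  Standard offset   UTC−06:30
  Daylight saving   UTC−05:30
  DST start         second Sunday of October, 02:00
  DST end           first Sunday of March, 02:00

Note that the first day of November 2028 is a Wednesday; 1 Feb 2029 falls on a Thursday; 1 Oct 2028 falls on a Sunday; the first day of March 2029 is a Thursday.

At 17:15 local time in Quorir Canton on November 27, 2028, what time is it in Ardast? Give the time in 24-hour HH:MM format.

1 November 2028 is a Wednesday, so Sundays fall on 5, 12, 19, 26; the last is November 26.
1 February 2029 is a Thursday, so Sundays fall on 4, 11, 18, 25; the last is February 25.
Daylight saving runs 26 November 2028 – 25 February 2029; November 27, 2028 is inside that window, so Quorir Canton is at UTC−02:00.
17:15 Quorir Canton + 2h = 19:15 UTC.
1 October 2028 is a Sunday, so the first Sunday is October 1 and the second is October 8.
1 March 2029 is a Thursday, so the first Sunday is March 4.
At the standard offset (UTC−06:30), 19:15 UTC − 6h30m = 12:45 Ardast standard time.
The standard-time date in Ardast, November 27, 2028, falls between 8 October 2028 and 4 March 2029, so daylight saving is in effect and Ardast is at UTC−05:30.
19:15 UTC − 5h30m = 13:45 Ardast.

13:45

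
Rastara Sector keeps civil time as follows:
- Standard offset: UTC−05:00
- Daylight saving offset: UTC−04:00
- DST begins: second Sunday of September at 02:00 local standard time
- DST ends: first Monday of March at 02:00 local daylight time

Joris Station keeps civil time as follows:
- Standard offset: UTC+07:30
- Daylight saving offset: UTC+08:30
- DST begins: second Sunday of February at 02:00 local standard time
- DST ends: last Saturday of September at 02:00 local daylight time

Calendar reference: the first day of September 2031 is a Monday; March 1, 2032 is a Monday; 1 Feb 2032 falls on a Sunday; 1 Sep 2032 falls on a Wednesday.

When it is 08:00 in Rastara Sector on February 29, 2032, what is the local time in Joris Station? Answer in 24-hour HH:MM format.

1 September 2031 is a Monday, so the first Sunday is September 7 and the second is September 14.
1 March 2032 is a Monday, so the first Monday is March 1.
Daylight saving runs 14 September 2031 – 1 March 2032; February 29, 2032 is inside that window, so Rastara Sector is at UTC−04:00.
08:00 Rastara Sector + 4h = 12:00 UTC.
1 February 2032 is a Sunday, so the first Sunday is February 1 and the second is February 8.
1 September 2032 is a Wednesday, so Saturdays fall on 4, 11, 18, 25; the last is September 25.
At the standard offset (UTC+07:30), 12:00 UTC + 7h30m = 19:30 Joris Station standard time.
The standard-time date in Joris Station, February 29, 2032, falls between 8 February and 25 September, so daylight saving is in effect and Joris Station is at UTC+08:30.
12:00 UTC + 8h30m = 20:30 Joris Station.

20:30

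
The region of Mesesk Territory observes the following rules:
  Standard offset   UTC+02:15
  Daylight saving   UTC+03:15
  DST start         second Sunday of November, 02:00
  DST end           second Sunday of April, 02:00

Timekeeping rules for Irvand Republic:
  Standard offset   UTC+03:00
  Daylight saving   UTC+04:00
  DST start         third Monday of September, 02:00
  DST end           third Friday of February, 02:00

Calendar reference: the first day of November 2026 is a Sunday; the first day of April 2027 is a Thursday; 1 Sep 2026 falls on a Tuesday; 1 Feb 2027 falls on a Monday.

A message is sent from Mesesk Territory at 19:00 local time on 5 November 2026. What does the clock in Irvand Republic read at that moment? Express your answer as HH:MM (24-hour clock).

1 November 2026 is a Sunday, so the first Sunday is November 1 and the second is November 8.
1 April 2027 is a Thursday, so the first Sunday is April 4 and the second is April 11.
5 November 2026 is outside the daylight-saving period (8 November 2026 – 11 April 2027), so Mesesk Territory is on standard time, UTC+02:15.
19:00 Mesesk Territory − 2h15m = 16:45 UTC.
1 September 2026 is a Tuesday, so the first Monday is September 7 and the third is September 21.
1 February 2027 is a Monday, so the first Friday is February 5 and the third is February 19.
At the standard offset (UTC+03:00), 16:45 UTC + 3h = 19:45 Irvand Republic standard time.
The standard-time date in Irvand Republic, 5 November 2026, lies within the daylight-saving period (21 September 2026 – 19 February 2027), so Irvand Republic is on daylight time, UTC+04:00.
16:45 UTC + 4h = 20:45 Irvand Republic.

20:45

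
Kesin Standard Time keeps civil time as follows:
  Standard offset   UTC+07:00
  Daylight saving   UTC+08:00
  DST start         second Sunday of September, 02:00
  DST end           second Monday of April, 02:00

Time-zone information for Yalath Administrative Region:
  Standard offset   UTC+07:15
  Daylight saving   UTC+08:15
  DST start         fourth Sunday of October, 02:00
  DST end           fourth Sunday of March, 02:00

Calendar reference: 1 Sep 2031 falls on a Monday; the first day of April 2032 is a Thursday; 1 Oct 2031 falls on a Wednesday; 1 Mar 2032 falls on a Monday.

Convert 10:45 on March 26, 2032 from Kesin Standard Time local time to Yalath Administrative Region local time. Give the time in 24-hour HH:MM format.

1 September 2031 is a Monday, so the first Sunday is September 7 and the second is September 14.
1 April 2032 is a Thursday, so the first Monday is April 5 and the second is April 12.
March 26, 2032 falls between 14 September 2031 and 12 April 2032, so daylight saving is in effect and Kesin Standard Time is at UTC+08:00.
10:45 Kesin Standard Time − 8h = 02:45 UTC.
1 October 2031 is a Wednesday, so the first Sunday is October 5 and the fourth is October 26.
1 March 2032 is a Monday, so the first Sunday is March 7 and the fourth is March 28.
At the standard offset (UTC+07:15), 02:45 UTC + 7h15m = 10:00 Yalath Administrative Region standard time.
The standard-time date in Yalath Administrative Region, March 26, 2032, lies within the daylight-saving period (26 October 2031 – 28 March 2032), so Yalath Administrative Region is on daylight time, UTC+08:15.
02:45 UTC + 8h15m = 11:00 Yalath Administrative Region.

11:00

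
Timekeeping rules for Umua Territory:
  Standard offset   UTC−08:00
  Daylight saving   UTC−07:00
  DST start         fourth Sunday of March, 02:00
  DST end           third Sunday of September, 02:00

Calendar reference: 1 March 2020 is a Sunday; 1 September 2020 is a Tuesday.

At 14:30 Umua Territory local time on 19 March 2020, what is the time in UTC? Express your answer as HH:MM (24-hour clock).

1 March 2020 is a Sunday, so the first Sunday is March 1 and the fourth is March 22.
1 September 2020 is a Tuesday, so the first Sunday is September 6 and the third is September 20.
19 March 2020 is outside the daylight-saving period (22 March – 20 September), so Umua Territory is on standard time, UTC−08:00.
14:30 local + 8h = 22:30 UTC.

22:30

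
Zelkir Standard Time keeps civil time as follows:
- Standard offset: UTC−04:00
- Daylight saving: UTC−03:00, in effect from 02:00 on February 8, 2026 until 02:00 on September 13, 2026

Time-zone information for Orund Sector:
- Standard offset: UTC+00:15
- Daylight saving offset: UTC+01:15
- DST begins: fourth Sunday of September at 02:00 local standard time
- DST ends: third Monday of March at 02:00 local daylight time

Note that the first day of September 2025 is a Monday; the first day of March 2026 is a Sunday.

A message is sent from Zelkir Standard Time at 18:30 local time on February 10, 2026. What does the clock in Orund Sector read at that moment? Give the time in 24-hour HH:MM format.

22:45

Daylight saving runs 8 February – 13 September; February 10, 2026 is inside that window, so Zelkir Standard Time is at UTC−03:00.
18:30 Zelkir Standard Time + 3h = 21:30 UTC.
1 September 2025 is a Monday, so the first Sunday is September 7 and the fourth is September 28.
1 March 2026 is a Sunday, so the first Monday is March 2 and the third is March 16.
At the standard offset (UTC+00:15), 21:30 UTC + 0h15m = 21:45 Orund Sector standard time.
Daylight saving runs 28 September 2025 – 16 March 2026; the standard-time date in Orund Sector, February 10, 2026, is inside that window, so Orund Sector is at UTC+01:15.
21:30 UTC + 1h15m = 22:45 Orund Sector.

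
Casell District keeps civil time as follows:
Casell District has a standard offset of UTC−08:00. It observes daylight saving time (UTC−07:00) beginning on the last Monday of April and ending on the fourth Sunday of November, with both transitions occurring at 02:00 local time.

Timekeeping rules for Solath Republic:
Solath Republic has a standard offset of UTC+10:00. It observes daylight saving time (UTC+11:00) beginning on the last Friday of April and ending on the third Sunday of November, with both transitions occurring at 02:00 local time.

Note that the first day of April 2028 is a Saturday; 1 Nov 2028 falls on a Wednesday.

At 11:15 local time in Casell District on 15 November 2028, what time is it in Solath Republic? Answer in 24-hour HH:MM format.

1 April 2028 is a Saturday, so Mondays fall on 3, 10, 17, 24; the last is April 24.
1 November 2028 is a Wednesday, so the first Sunday is November 5 and the fourth is November 26.
Daylight saving runs 24 April – 26 November; 15 November 2028 is inside that window, so Casell District is at UTC−07:00.
11:15 Casell District + 7h = 18:15 UTC.
1 April 2028 is a Saturday, so Fridays fall on 7, 14, 21, 28; the last is April 28.
1 November 2028 is a Wednesday, so the first Sunday is November 5 and the third is November 19.
At the standard offset (UTC+10:00), 18:15 UTC + 10h = 04:15 Solath Republic standard time (rolling into the next day, 16 November 2028).
The standard-time date in Solath Republic, 16 November 2028, lies within the daylight-saving period (28 April – 19 November), so Solath Republic is on daylight time, UTC+11:00.
18:15 UTC + 11h = 05:15 Solath Republic (rolling into the next day, 16 November 2028).

05:15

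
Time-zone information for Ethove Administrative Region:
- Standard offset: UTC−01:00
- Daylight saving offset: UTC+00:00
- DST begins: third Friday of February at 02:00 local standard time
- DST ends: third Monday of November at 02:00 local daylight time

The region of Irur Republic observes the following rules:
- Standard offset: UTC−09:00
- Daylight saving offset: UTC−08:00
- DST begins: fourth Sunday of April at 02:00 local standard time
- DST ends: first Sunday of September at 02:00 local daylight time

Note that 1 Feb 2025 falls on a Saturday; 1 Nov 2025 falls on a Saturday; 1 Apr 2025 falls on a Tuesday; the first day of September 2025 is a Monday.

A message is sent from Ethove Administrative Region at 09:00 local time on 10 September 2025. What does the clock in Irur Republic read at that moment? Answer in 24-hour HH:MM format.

1 February 2025 is a Saturday, so the first Friday is February 7 and the third is February 21.
1 November 2025 is a Saturday, so the first Monday is November 3 and the third is November 17.
10 September 2025 lies within the daylight-saving period (21 February – 17 November), so Ethove Administrative Region is on daylight time, UTC+00:00.
09:00 Ethove Administrative Region − 0h = 09:00 UTC.
1 April 2025 is a Tuesday, so the first Sunday is April 6 and the fourth is April 27.
1 September 2025 is a Monday, so the first Sunday is September 7.
At the standard offset (UTC−09:00), 09:00 UTC − 9h = 00:00 Irur Republic standard time.
The standard-time date in Irur Republic, 10 September 2025, does not fall between 27 April and 7 September, so daylight saving is not in effect and Irur Republic is at UTC−09:00.
09:00 UTC − 9h = 00:00 Irur Republic.

00:00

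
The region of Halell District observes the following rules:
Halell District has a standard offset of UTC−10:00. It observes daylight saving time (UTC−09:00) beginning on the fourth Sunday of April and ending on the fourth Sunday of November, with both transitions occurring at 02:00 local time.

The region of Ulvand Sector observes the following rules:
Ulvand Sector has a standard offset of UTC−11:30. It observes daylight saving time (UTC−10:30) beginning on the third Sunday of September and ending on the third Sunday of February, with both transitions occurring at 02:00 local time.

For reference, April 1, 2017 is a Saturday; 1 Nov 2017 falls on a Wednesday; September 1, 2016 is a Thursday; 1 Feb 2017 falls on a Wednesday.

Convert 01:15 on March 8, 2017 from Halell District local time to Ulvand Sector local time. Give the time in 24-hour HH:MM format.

23:45

1 April 2017 is a Saturday, so the first Sunday is April 2 and the fourth is April 23.
1 November 2017 is a Wednesday, so the first Sunday is November 5 and the fourth is November 26.
March 8, 2017 is outside the daylight-saving period (23 April – 26 November), so Halell District is on standard time, UTC−10:00.
01:15 Halell District + 10h = 11:15 UTC.
1 September 2016 is a Thursday, so the first Sunday is September 4 and the third is September 18.
1 February 2017 is a Wednesday, so the first Sunday is February 5 and the third is February 19.
At the standard offset (UTC−11:30), 11:15 UTC − 11h30m = 23:45 Ulvand Sector standard time (rolling into the previous day, 7 March 2017).
The standard-time date in Ulvand Sector, March 7, 2017, is outside the daylight-saving period (18 September 2016 – 19 February 2017), so Ulvand Sector is on standard time, UTC−11:30.
11:15 UTC − 11h30m = 23:45 Ulvand Sector (rolling into the previous day, 7 March 2017).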